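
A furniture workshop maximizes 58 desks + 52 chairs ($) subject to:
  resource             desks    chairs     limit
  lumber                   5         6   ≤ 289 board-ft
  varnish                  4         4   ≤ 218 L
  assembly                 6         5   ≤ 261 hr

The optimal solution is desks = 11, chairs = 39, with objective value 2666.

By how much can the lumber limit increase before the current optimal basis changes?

24.2

Binding constraints: lumber, assembly. The basis is B = [[5,6],[6,5]] with det -11.
Per unit increase in lumber, x* moves by d = (-0.4545, 0.5455).
The basis stays optimal until desks reaches 0; allowable increase = 24.2 board-ft.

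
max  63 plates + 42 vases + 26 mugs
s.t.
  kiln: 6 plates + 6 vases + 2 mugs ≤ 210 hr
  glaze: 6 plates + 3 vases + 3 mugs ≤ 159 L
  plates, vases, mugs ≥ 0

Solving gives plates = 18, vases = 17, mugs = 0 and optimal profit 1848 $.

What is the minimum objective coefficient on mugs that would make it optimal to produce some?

28

At the optimum: kiln uses 210 of 210 (binding); glaze uses 159 of 159 (binding).
The binding rows give the dual system: 6·y_kiln + 6·y_glaze = 63 and 6·y_kiln + 3·y_glaze = 42.
Solving: y_kiln = 3.5, y_glaze = 7.
mugs enters the basis when its profit ≥ yᵀa₃ = 3.5·2 + 7·3 = 28.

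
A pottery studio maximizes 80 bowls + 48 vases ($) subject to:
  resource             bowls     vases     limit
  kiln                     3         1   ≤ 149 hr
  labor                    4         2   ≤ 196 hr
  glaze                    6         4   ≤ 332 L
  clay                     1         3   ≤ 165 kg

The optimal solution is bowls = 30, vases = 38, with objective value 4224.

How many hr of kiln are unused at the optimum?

kiln used = 3·30 + 1·38 = 128; slack = 149 − 128 = 21.

21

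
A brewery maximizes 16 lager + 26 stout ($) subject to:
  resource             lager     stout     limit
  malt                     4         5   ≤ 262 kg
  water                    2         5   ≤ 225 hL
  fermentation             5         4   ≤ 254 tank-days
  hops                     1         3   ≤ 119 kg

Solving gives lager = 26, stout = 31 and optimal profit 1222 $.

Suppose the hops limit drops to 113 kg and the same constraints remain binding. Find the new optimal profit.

Binding: fermentation and hops. Non-binding: malt (3 unused), water (18 unused).
By complementary slackness, y = 0 for the non-binding constraints.
The binding rows give the dual system: 5·y_fermentation + 1·y_hops = 16 and 4·y_fermentation + 3·y_hops = 26.
This yields shadow prices y_fermentation = 2, y_hops = 6.
Δz = y_hops·Δb = 6 × (-6) = -36, so new z* = 1222 − 36 = 1186.

1186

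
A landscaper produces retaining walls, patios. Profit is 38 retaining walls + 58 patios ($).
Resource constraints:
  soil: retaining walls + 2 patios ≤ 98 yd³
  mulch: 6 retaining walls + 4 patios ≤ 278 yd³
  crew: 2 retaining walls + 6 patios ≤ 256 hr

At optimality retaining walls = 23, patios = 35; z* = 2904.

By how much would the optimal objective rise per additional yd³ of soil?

0

Binding: mulch and crew. Non-binding: soil (5 unused).
Slack constraints have shadow price 0 (complementary slackness).
The binding rows give the dual system: 6·y_mulch + 2·y_crew = 38 and 4·y_mulch + 6·y_crew = 58.
→ y_mulch = 4 and y_crew = 7.
Shadow price of soil = 0.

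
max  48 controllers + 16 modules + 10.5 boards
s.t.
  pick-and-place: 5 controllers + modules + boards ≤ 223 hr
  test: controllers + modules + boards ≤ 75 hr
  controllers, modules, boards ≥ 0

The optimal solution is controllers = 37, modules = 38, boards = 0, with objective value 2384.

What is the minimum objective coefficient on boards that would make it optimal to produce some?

16

At the optimum: pick-and-place uses 223 of 223 (binding); test uses 75 of 75 (binding).
From A_Bᵀ y = c: 5·y_pick-and-place + 1·y_test = 48; 1·y_pick-and-place + 1·y_test = 16.
This yields shadow prices y_pick-and-place = 8, y_test = 8.
boards enters the basis when its profit ≥ yᵀa₃ = 8·1 + 8·1 = 16.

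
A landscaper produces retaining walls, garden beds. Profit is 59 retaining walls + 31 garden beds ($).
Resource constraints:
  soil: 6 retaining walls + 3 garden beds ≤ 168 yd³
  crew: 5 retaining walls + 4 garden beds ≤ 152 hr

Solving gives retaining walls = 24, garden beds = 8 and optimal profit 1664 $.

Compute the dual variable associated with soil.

At the optimum: soil uses 168 of 168 (binding); crew uses 152 of 152 (binding).
From A_Bᵀ y = c: 6·y_soil + 5·y_crew = 59; 3·y_soil + 4·y_crew = 31.
This yields shadow prices y_soil = 9, y_crew = 1.
Shadow price of soil = 9.

9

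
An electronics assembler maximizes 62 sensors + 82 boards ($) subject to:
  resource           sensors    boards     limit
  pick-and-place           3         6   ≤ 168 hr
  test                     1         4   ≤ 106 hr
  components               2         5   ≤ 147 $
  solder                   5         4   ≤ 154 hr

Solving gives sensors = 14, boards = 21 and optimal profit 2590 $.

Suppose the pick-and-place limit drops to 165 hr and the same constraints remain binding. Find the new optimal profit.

2563

At the optimum: pick-and-place uses 168 of 168 (binding); test uses 98 of 106 (slack = 8); components uses 133 of 147 (slack = 14); solder uses 154 of 154 (binding).
Since test, components are not tight, their duals are 0.
The binding rows give the dual system: 3·y_pick-and-place + 5·y_solder = 62 and 6·y_pick-and-place + 4·y_solder = 82.
→ y_pick-and-place = 9 and y_solder = 7.
Δz = y_pick-and-place·Δb = 9 × (-3) = -27, so new z* = 2590 − 27 = 2563.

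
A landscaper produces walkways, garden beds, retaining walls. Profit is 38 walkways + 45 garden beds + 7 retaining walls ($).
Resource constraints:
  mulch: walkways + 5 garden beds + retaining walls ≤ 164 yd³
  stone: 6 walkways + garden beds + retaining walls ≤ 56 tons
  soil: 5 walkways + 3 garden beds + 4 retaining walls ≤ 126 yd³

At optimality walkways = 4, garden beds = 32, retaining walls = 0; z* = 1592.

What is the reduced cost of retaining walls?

-6

Check each constraint at x*: mulch 164/164 (tight); stone 56/56 (tight); soil 116/126 (slack 10).
Slack constraints have shadow price 0 (complementary slackness).
Dual feasibility on the basic columns requires 1·y_mulch + 6·y_stone = 38, 5·y_mulch + 1·y_stone = 45.
Solving: y_mulch = 8, y_stone = 5.
Reduced cost of retaining walls: c₃ − yᵀa₃ = 7 − (8·1 + 5·1) = 7 − 13 = -6.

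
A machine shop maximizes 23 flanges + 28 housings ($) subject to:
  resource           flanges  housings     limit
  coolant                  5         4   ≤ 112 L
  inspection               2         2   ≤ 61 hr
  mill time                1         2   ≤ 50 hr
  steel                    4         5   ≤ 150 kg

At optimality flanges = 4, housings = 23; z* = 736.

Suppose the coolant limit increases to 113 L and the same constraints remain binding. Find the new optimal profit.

Binding: coolant and mill time. Non-binding: inspection (7 unused), steel (19 unused).
Slack constraints have shadow price 0 (complementary slackness).
Dual feasibility on the basic columns requires 5·y_coolant + 1·y_mill time = 23, 4·y_coolant + 2·y_mill time = 28.
→ y_coolant = 3 and y_mill time = 8.
Δz = y_coolant·Δb = 3 × (1) = 3, so new z* = 736 + 3 = 739.

739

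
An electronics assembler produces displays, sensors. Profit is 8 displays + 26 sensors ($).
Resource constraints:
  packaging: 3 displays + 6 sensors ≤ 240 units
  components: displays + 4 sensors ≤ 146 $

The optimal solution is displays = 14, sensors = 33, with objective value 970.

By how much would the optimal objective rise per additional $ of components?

Both packaging and components are binding at x*.
The binding rows give the dual system: 3·y_packaging + 1·y_components = 8 and 6·y_packaging + 4·y_components = 26.
→ y_packaging = 1 and y_components = 5.
Shadow price of components = 5.

5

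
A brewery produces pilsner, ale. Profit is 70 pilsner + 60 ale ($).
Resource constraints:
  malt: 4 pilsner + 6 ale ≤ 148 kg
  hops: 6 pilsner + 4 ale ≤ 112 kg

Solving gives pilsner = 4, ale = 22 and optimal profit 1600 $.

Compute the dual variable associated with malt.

4

At the optimum: malt uses 148 of 148 (binding); hops uses 112 of 112 (binding).
Dual feasibility on the basic columns requires 4·y_malt + 6·y_hops = 70, 6·y_malt + 4·y_hops = 60.
This yields shadow prices y_malt = 4, y_hops = 9.
Shadow price of malt = 4.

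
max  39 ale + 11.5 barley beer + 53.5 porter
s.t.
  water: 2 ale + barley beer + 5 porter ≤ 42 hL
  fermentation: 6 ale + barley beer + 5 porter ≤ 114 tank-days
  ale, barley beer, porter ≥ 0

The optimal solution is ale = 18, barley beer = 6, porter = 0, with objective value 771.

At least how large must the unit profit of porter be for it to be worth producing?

57.5

Check each constraint at x*: water 42/42 (tight); fermentation 114/114 (tight).
From A_Bᵀ y = c: 2·y_water + 6·y_fermentation = 39; 1·y_water + 1·y_fermentation = 11.5.
Solving: y_water = 7.5, y_fermentation = 4.
porter enters the basis when its profit ≥ yᵀa₃ = 7.5·5 + 4·5 = 57.5.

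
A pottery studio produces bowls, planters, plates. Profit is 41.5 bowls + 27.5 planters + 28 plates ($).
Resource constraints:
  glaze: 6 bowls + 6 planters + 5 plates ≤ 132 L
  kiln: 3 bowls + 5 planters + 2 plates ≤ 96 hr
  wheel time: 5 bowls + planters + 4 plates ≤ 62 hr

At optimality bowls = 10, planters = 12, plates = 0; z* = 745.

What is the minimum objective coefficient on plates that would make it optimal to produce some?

34

Check each constraint at x*: glaze 132/132 (tight); kiln 90/96 (slack 6); wheel time 62/62 (tight).
Slack constraints have shadow price 0 (complementary slackness).
Dual feasibility on the basic columns requires 6·y_glaze + 5·y_wheel time = 41.5, 6·y_glaze + 1·y_wheel time = 27.5.
This yields shadow prices y_glaze = 4, y_wheel time = 3.5.
plates enters the basis when its profit ≥ yᵀa₃ = 4·5 + 3.5·4 = 34.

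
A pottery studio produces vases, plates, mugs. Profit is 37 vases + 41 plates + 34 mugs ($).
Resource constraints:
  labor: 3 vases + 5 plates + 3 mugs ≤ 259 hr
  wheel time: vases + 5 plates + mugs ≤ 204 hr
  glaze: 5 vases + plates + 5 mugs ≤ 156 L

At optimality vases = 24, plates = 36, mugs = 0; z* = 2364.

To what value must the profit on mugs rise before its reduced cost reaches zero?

At the optimum: labor uses 252 of 259 (slack = 7); wheel time uses 204 of 204 (binding); glaze uses 156 of 156 (binding).
By complementary slackness, y = 0 for the non-binding constraint.
From A_Bᵀ y = c: 1·y_wheel time + 5·y_glaze = 37; 5·y_wheel time + 1·y_glaze = 41.
Solving: y_wheel time = 7, y_glaze = 6.
mugs enters the basis when its profit ≥ yᵀa₃ = 7·1 + 6·5 = 37.

37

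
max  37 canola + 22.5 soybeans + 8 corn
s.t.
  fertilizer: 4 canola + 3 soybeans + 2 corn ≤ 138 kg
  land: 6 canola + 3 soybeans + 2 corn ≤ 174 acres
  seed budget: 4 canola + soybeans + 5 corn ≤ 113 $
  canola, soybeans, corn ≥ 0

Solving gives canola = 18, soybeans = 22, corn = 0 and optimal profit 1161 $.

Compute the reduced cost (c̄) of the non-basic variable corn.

Binding: fertilizer and land. Non-binding: seed budget (19 unused).
By complementary slackness, y = 0 for the non-binding constraint.
The binding rows give the dual system: 4·y_fertilizer + 6·y_land = 37 and 3·y_fertilizer + 3·y_land = 22.5.
Solving: y_fertilizer = 4, y_land = 3.5.
Reduced cost of corn: c₃ − yᵀa₃ = 8 − (4·2 + 3.5·2) = 8 − 15 = -7.

-7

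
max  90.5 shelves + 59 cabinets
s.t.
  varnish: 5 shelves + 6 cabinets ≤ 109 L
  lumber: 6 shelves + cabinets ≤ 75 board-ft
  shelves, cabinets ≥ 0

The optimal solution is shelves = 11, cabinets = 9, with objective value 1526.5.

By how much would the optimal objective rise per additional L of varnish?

Both varnish and lumber are binding at x*.
From A_Bᵀ y = c: 5·y_varnish + 6·y_lumber = 90.5; 6·y_varnish + 1·y_lumber = 59.
Solving: y_varnish = 8.5, y_lumber = 8.
Shadow price of varnish = 8.5.

8.5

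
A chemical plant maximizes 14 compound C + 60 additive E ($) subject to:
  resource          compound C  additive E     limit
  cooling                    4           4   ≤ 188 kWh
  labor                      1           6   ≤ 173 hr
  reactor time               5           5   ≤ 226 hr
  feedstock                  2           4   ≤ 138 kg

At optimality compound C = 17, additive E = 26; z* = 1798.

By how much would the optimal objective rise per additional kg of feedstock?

3

Binding: labor and feedstock. Non-binding: cooling (16 unused), reactor time (11 unused).
By complementary slackness, y = 0 for the non-binding constraints.
From A_Bᵀ y = c: 1·y_labor + 2·y_feedstock = 14; 6·y_labor + 4·y_feedstock = 60.
This yields shadow prices y_labor = 8, y_feedstock = 3.
Shadow price of feedstock = 3.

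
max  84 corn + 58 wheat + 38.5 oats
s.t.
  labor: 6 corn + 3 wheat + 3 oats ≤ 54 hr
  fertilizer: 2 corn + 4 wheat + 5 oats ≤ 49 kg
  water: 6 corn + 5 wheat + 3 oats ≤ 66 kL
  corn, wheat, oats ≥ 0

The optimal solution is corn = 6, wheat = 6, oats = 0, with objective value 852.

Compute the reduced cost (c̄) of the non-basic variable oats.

At the optimum: labor uses 54 of 54 (binding); fertilizer uses 36 of 49 (slack = 13); water uses 66 of 66 (binding).
Since fertilizer is not tight, its dual is 0.
The binding rows give the dual system: 6·y_labor + 6·y_water = 84 and 3·y_labor + 5·y_water = 58.
Solving: y_labor = 6, y_water = 8.
Reduced cost of oats: c₃ − yᵀa₃ = 38.5 − (6·3 + 8·3) = 38.5 − 42 = -3.5.

-3.5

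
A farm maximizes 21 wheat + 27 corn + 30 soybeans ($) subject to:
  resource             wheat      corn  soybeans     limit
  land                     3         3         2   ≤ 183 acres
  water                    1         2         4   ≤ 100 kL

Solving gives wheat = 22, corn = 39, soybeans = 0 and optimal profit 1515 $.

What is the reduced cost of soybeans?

-4

Both land and water are binding at x*.
The binding rows give the dual system: 3·y_land + 1·y_water = 21 and 3·y_land + 2·y_water = 27.
Solving: y_land = 5, y_water = 6.
Reduced cost of soybeans: c₃ − yᵀa₃ = 30 − (5·2 + 6·4) = 30 − 34 = -4.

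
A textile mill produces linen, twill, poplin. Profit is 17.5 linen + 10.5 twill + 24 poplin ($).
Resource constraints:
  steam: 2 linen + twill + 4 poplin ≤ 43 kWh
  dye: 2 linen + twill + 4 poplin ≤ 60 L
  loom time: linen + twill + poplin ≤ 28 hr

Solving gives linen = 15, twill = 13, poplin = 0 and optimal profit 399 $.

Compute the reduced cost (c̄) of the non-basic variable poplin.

-7.5

At the optimum: steam uses 43 of 43 (binding); dye uses 43 of 60 (slack = 17); loom time uses 28 of 28 (binding).
Slack constraints have shadow price 0 (complementary slackness).
From A_Bᵀ y = c: 2·y_steam + 1·y_loom time = 17.5; 1·y_steam + 1·y_loom time = 10.5.
This yields shadow prices y_steam = 7, y_loom time = 3.5.
Reduced cost of poplin: c₃ − yᵀa₃ = 24 − (7·4 + 3.5·1) = 24 − 31.5 = -7.5.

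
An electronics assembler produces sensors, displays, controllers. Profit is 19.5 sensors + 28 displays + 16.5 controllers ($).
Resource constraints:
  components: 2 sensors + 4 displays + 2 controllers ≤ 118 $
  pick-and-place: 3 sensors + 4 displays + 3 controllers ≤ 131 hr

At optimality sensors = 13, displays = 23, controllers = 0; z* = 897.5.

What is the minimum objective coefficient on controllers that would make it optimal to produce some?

At the optimum: components uses 118 of 118 (binding); pick-and-place uses 131 of 131 (binding).
From A_Bᵀ y = c: 2·y_components + 3·y_pick-and-place = 19.5; 4·y_components + 4·y_pick-and-place = 28.
This yields shadow prices y_components = 1.5, y_pick-and-place = 5.5.
controllers enters the basis when its profit ≥ yᵀa₃ = 1.5·2 + 5.5·3 = 19.5.

19.5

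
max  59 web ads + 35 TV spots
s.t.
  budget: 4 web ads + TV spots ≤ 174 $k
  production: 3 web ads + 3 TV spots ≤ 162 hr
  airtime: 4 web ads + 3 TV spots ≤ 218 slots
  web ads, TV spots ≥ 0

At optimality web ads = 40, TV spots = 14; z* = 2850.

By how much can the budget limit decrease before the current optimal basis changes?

120

Binding constraints: budget, production. The basis is B = [[4,1],[3,3]] with det 9.
Per unit decrease in budget, x* moves by d = (-0.3333, 0.3333).
The basis stays optimal until web ads reaches 0; allowable decrease = 120 $k.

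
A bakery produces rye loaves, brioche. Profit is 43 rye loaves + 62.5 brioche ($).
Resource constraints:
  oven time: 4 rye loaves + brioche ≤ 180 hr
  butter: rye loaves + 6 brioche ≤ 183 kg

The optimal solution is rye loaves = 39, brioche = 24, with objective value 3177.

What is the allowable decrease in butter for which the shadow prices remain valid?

Binding constraints: oven time, butter. The basis is B = [[4,1],[1,6]] with det 23.
Per unit decrease in butter, x* moves by d = (0.0435, -0.1739).
The basis stays optimal until brioche reaches 0; allowable decrease = 138 kg.

138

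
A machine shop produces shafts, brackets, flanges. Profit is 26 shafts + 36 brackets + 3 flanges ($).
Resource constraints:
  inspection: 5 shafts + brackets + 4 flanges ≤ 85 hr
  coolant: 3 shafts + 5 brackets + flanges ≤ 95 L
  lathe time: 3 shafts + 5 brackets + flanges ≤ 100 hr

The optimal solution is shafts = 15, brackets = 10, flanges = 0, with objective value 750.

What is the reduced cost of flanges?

-8

Binding: inspection and coolant. Non-binding: lathe time (5 unused).
Since lathe time is not tight, its dual is 0.
From A_Bᵀ y = c: 5·y_inspection + 3·y_coolant = 26; 1·y_inspection + 5·y_coolant = 36.
This yields shadow prices y_inspection = 1, y_coolant = 7.
Reduced cost of flanges: c₃ − yᵀa₃ = 3 − (1·4 + 7·1) = 3 − 11 = -8.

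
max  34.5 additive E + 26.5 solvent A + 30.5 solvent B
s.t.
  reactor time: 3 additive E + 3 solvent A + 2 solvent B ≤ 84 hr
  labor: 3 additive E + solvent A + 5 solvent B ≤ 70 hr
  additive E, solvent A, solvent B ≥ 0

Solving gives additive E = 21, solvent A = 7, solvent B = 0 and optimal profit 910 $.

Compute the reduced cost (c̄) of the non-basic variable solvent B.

Both reactor time and labor are binding at x*.
The binding rows give the dual system: 3·y_reactor time + 3·y_labor = 34.5 and 3·y_reactor time + 1·y_labor = 26.5.
This yields shadow prices y_reactor time = 7.5, y_labor = 4.
Reduced cost of solvent B: c₃ − yᵀa₃ = 30.5 − (7.5·2 + 4·5) = 30.5 − 35 = -4.5.

-4.5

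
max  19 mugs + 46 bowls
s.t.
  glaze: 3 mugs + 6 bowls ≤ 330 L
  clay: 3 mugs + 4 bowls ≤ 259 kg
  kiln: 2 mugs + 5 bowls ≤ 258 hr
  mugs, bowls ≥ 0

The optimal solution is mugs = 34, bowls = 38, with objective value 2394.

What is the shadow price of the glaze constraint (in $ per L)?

1

Check each constraint at x*: glaze 330/330 (tight); clay 254/259 (slack 5); kiln 258/258 (tight).
Slack constraints have shadow price 0 (complementary slackness).
From A_Bᵀ y = c: 3·y_glaze + 2·y_kiln = 19; 6·y_glaze + 5·y_kiln = 46.
Solving: y_glaze = 1, y_kiln = 8.
Shadow price of glaze = 1.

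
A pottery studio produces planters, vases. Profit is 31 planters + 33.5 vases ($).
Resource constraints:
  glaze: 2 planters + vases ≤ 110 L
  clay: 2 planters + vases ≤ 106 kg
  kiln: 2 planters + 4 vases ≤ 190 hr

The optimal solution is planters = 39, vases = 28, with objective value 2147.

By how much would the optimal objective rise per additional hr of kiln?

Check each constraint at x*: glaze 106/110 (slack 4); clay 106/106 (tight); kiln 190/190 (tight).
By complementary slackness, y = 0 for the non-binding constraint.
The binding rows give the dual system: 2·y_clay + 2·y_kiln = 31 and 1·y_clay + 4·y_kiln = 33.5.
This yields shadow prices y_clay = 9.5, y_kiln = 6.
Shadow price of kiln = 6.

6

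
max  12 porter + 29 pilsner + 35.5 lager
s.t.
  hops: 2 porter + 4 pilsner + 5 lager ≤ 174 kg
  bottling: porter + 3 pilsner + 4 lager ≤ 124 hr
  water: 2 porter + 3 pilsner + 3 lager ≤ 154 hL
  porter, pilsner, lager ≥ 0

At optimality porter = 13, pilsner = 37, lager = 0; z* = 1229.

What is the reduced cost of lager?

Check each constraint at x*: hops 174/174 (tight); bottling 124/124 (tight); water 137/154 (slack 17).
Slack constraints have shadow price 0 (complementary slackness).
From A_Bᵀ y = c: 2·y_hops + 1·y_bottling = 12; 4·y_hops + 3·y_bottling = 29.
This yields shadow prices y_hops = 3.5, y_bottling = 5.
Reduced cost of lager: c₃ − yᵀa₃ = 35.5 − (3.5·5 + 5·4) = 35.5 − 37.5 = -2.

-2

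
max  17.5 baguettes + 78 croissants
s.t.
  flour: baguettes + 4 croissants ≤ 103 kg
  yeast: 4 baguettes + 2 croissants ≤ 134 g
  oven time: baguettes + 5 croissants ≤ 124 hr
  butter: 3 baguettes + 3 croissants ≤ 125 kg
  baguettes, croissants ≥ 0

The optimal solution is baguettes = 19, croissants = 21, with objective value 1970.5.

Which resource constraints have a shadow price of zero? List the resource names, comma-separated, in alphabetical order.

flour: 103/103 (binding)
yeast: 118/134 (slack 16)
oven time: 124/124 (binding)
butter: 120/125 (slack 5)
By complementary slackness, a constraint with positive slack has shadow price 0 → butter, yeast.

butter, yeast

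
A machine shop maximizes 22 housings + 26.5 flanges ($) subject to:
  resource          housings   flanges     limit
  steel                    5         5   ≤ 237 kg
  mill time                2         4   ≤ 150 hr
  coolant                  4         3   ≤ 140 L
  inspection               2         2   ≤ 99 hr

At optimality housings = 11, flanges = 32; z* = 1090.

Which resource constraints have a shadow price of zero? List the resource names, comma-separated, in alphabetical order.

steel: 215/237 (slack 22)
mill time: 150/150 (binding)
coolant: 140/140 (binding)
inspection: 86/99 (slack 13)
By complementary slackness, a constraint with positive slack has shadow price 0 → inspection, steel.

inspection, steel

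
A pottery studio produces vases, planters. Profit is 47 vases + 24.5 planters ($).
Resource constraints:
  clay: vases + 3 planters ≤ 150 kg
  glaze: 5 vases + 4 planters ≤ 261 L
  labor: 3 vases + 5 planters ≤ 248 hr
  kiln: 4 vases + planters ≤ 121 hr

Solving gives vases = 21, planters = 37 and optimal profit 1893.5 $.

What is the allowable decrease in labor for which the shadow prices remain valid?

157.25

Binding constraints: labor, kiln. The basis is B = [[3,5],[4,1]] with det -17.
Per unit decrease in labor, x* moves by d = (0.0588, -0.2353).
The basis stays optimal until planters reaches 0; allowable decrease = 157.25 hr.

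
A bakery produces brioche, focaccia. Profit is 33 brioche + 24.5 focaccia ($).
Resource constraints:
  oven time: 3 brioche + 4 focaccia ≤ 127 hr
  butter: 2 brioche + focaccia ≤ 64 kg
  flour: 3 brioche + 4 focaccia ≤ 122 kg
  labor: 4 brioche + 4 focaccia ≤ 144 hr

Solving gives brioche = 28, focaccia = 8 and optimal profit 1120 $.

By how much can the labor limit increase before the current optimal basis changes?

Binding constraints: butter, labor. The basis is B = [[2,1],[4,4]] with det 4.
Per unit increase in labor, x* moves by d = (-0.25, 0.5).
The basis stays optimal until flour becomes binding; allowable increase = 4.8 hr.

4.8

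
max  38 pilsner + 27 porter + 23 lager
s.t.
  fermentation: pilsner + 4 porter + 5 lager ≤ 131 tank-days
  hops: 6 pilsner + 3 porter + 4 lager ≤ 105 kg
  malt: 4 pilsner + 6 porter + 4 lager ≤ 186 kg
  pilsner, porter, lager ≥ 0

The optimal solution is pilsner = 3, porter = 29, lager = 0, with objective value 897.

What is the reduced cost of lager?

Check each constraint at x*: fermentation 119/131 (slack 12); hops 105/105 (tight); malt 186/186 (tight).
Since fermentation is not tight, its dual is 0.
The binding rows give the dual system: 6·y_hops + 4·y_malt = 38 and 3·y_hops + 6·y_malt = 27.
This yields shadow prices y_hops = 5, y_malt = 2.
Reduced cost of lager: c₃ − yᵀa₃ = 23 − (5·4 + 2·4) = 23 − 28 = -5.

-5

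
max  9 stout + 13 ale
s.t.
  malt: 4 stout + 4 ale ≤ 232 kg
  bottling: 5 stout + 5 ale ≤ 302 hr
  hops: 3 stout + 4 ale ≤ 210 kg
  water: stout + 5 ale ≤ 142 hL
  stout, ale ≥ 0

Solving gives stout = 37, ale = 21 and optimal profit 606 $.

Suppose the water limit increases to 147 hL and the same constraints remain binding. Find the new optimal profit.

611

Binding: malt and water. Non-binding: bottling (12 unused), hops (15 unused).
Slack constraints have shadow price 0 (complementary slackness).
From A_Bᵀ y = c: 4·y_malt + 1·y_water = 9; 4·y_malt + 5·y_water = 13.
This yields shadow prices y_malt = 2, y_water = 1.
Δz = y_water·Δb = 1 × (5) = 5, so new z* = 606 + 5 = 611.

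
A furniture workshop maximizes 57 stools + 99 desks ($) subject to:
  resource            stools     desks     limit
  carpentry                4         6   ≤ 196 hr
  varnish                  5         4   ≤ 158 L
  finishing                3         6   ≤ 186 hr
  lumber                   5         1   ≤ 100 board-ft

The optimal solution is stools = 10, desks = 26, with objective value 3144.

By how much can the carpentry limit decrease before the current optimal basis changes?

10

Binding constraints: carpentry, finishing. The basis is B = [[4,6],[3,6]] with det 6.
Per unit decrease in carpentry, x* moves by d = (-1, 0.5).
The basis stays optimal until stools reaches 0; allowable decrease = 10 hr.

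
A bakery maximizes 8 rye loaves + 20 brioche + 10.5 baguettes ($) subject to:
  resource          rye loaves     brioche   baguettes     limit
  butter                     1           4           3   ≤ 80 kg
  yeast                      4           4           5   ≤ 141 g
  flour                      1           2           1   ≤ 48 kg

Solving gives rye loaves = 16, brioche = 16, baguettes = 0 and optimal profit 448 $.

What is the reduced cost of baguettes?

-1.5

Binding: butter and flour. Non-binding: yeast (13 unused).
By complementary slackness, y = 0 for the non-binding constraint.
The binding rows give the dual system: 1·y_butter + 1·y_flour = 8 and 4·y_butter + 2·y_flour = 20.
Solving: y_butter = 2, y_flour = 6.
Reduced cost of baguettes: c₃ − yᵀa₃ = 10.5 − (2·3 + 6·1) = 10.5 − 12 = -1.5.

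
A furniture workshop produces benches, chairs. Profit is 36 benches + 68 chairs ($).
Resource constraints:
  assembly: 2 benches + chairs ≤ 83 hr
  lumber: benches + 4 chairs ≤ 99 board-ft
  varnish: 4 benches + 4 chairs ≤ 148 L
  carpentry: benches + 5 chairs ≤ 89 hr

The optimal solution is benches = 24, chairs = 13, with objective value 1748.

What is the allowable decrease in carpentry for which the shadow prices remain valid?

52

Binding constraints: varnish, carpentry. The basis is B = [[4,4],[1,5]] with det 16.
Per unit decrease in carpentry, x* moves by d = (0.25, -0.25).
The basis stays optimal until chairs reaches 0; allowable decrease = 52 hr.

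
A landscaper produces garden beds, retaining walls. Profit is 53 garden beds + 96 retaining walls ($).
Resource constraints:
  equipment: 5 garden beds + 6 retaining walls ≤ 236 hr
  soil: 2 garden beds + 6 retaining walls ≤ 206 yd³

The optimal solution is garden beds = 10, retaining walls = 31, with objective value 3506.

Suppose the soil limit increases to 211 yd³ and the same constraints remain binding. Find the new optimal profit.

Check each constraint at x*: equipment 236/236 (tight); soil 206/206 (tight).
Dual feasibility on the basic columns requires 5·y_equipment + 2·y_soil = 53, 6·y_equipment + 6·y_soil = 96.
This yields shadow prices y_equipment = 7, y_soil = 9.
Δz = y_soil·Δb = 9 × (5) = 45, so new z* = 3506 + 45 = 3551.

3551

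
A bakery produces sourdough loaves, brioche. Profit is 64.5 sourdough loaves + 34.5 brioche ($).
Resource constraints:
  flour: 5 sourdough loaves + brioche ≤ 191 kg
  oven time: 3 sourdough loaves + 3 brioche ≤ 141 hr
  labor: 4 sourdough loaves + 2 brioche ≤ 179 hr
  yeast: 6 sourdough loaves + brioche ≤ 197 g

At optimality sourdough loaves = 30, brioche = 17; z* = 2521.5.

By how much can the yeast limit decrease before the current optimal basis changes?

150

Binding constraints: oven time, yeast. The basis is B = [[3,3],[6,1]] with det -15.
Per unit decrease in yeast, x* moves by d = (-0.2, 0.2).
The basis stays optimal until sourdough loaves reaches 0; allowable decrease = 150 g.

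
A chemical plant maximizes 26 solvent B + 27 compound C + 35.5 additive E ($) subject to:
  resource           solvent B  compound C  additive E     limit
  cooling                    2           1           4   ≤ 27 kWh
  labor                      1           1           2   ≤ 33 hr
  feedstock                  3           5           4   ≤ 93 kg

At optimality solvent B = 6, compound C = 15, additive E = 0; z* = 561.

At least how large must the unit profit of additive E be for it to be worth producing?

44

At the optimum: cooling uses 27 of 27 (binding); labor uses 21 of 33 (slack = 12); feedstock uses 93 of 93 (binding).
Slack constraints have shadow price 0 (complementary slackness).
Dual feasibility on the basic columns requires 2·y_cooling + 3·y_feedstock = 26, 1·y_cooling + 5·y_feedstock = 27.
→ y_cooling = 7 and y_feedstock = 4.
additive E enters the basis when its profit ≥ yᵀa₃ = 7·4 + 4·4 = 44.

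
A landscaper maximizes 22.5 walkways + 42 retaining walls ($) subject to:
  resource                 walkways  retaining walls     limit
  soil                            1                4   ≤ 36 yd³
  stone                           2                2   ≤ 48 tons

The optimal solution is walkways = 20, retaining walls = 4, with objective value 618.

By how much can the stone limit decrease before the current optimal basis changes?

Binding constraints: soil, stone. The basis is B = [[1,4],[2,2]] with det -6.
Per unit decrease in stone, x* moves by d = (-0.6667, 0.1667).
The basis stays optimal until walkways reaches 0; allowable decrease = 30 tons.

30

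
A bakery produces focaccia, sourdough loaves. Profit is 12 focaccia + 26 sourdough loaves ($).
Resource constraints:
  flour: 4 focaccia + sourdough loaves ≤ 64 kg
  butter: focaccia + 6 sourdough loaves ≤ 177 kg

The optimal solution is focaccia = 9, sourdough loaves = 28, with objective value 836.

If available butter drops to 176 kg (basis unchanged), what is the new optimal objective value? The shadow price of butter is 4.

Δb = -1, so new z* = 836 + (4)·(-1) = 836 − 4 = 832.

832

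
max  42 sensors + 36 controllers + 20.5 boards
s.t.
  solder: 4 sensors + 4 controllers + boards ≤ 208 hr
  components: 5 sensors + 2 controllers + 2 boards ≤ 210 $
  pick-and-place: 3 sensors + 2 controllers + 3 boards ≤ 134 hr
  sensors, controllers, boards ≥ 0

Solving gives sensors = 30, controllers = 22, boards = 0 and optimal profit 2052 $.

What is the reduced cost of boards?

-3.5

Binding: solder and pick-and-place. Non-binding: components (16 unused).
By complementary slackness, y = 0 for the non-binding constraint.
Dual feasibility on the basic columns requires 4·y_solder + 3·y_pick-and-place = 42, 4·y_solder + 2·y_pick-and-place = 36.
→ y_solder = 6 and y_pick-and-place = 6.
Reduced cost of boards: c₃ − yᵀa₃ = 20.5 − (6·1 + 6·3) = 20.5 − 24 = -3.5.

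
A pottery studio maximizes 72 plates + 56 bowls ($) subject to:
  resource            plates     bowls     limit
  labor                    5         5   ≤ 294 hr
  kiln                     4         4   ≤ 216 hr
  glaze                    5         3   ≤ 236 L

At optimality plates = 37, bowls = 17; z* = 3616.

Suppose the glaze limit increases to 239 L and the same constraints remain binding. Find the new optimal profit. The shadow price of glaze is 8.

Δb = 3, so new z* = 3616 + (8)·(3) = 3616 + 24 = 3640.

3640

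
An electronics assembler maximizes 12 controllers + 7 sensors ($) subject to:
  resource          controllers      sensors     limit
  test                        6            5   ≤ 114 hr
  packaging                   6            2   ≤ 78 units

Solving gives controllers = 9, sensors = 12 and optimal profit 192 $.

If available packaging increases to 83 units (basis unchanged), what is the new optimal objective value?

197

Check each constraint at x*: test 114/114 (tight); packaging 78/78 (tight).
From A_Bᵀ y = c: 6·y_test + 6·y_packaging = 12; 5·y_test + 2·y_packaging = 7.
→ y_test = 1 and y_packaging = 1.
Δz = y_packaging·Δb = 1 × (5) = 5, so new z* = 192 + 5 = 197.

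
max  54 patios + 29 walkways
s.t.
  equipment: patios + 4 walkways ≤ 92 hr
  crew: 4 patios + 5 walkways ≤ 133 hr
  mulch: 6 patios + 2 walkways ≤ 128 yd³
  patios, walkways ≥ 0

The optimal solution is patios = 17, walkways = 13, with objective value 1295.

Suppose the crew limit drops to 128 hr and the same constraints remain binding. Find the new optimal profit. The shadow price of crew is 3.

Δb = -5, so new z* = 1295 + (3)·(-5) = 1295 − 15 = 1280.

1280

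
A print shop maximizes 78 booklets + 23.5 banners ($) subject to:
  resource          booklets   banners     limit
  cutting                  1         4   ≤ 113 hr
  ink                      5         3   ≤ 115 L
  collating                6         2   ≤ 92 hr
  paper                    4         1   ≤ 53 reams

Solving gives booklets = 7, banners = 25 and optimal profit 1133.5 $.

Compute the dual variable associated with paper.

Check each constraint at x*: cutting 107/113 (slack 6); ink 110/115 (slack 5); collating 92/92 (tight); paper 53/53 (tight).
Since cutting, ink are not tight, their duals are 0.
Dual feasibility on the basic columns requires 6·y_collating + 4·y_paper = 78, 2·y_collating + 1·y_paper = 23.5.
→ y_collating = 8 and y_paper = 7.5.
Shadow price of paper = 7.5.

7.5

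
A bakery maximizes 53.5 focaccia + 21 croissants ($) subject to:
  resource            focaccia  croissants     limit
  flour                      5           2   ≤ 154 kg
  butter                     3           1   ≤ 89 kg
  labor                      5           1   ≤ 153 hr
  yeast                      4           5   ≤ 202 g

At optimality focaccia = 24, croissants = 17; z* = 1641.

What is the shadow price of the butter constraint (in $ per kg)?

2

Check each constraint at x*: flour 154/154 (tight); butter 89/89 (tight); labor 137/153 (slack 16); yeast 181/202 (slack 21).
Since labor, yeast are not tight, their duals are 0.
The binding rows give the dual system: 5·y_flour + 3·y_butter = 53.5 and 2·y_flour + 1·y_butter = 21.
→ y_flour = 9.5 and y_butter = 2.
Shadow price of butter = 2.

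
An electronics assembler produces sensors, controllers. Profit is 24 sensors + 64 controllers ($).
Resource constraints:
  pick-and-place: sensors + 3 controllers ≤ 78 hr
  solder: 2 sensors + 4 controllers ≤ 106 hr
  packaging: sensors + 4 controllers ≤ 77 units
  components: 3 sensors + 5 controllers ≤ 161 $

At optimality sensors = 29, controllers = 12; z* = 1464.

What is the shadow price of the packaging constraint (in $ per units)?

8

Check each constraint at x*: pick-and-place 65/78 (slack 13); solder 106/106 (tight); packaging 77/77 (tight); components 147/161 (slack 14).
By complementary slackness, y = 0 for the non-binding constraints.
Dual feasibility on the basic columns requires 2·y_solder + 1·y_packaging = 24, 4·y_solder + 4·y_packaging = 64.
→ y_solder = 8 and y_packaging = 8.
Shadow price of packaging = 8.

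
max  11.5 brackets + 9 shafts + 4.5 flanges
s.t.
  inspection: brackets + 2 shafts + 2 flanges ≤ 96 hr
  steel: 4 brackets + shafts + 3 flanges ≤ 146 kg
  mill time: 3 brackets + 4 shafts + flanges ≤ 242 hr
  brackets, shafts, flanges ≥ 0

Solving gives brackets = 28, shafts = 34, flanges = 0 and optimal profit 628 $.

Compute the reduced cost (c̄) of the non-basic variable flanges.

-8.5

Binding: inspection and steel. Non-binding: mill time (22 unused).
By complementary slackness, y = 0 for the non-binding constraint.
Dual feasibility on the basic columns requires 1·y_inspection + 4·y_steel = 11.5, 2·y_inspection + 1·y_steel = 9.
Solving: y_inspection = 3.5, y_steel = 2.
Reduced cost of flanges: c₃ − yᵀa₃ = 4.5 − (3.5·2 + 2·3) = 4.5 − 13 = -8.5.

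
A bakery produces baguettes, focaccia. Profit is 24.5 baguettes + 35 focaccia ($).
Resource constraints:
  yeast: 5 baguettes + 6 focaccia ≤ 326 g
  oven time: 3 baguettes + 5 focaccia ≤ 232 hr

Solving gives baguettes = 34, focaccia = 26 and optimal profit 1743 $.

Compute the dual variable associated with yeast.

2.5

At the optimum: yeast uses 326 of 326 (binding); oven time uses 232 of 232 (binding).
From A_Bᵀ y = c: 5·y_yeast + 3·y_oven time = 24.5; 6·y_yeast + 5·y_oven time = 35.
Solving: y_yeast = 2.5, y_oven time = 4.
Shadow price of yeast = 2.5.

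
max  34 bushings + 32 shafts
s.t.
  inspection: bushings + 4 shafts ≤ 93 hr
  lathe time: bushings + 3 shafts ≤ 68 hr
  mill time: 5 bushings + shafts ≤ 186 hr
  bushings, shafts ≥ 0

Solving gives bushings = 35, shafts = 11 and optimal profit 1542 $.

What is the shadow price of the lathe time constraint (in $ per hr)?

9

Check each constraint at x*: inspection 79/93 (slack 14); lathe time 68/68 (tight); mill time 186/186 (tight).
By complementary slackness, y = 0 for the non-binding constraint.
The binding rows give the dual system: 1·y_lathe time + 5·y_mill time = 34 and 3·y_lathe time + 1·y_mill time = 32.
→ y_lathe time = 9 and y_mill time = 5.
Shadow price of lathe time = 9.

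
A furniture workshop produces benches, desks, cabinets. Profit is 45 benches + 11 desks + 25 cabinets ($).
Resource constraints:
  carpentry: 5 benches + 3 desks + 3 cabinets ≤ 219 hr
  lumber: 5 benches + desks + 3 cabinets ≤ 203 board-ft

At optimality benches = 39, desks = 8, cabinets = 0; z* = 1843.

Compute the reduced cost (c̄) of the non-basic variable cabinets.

-2

Check each constraint at x*: carpentry 219/219 (tight); lumber 203/203 (tight).
The binding rows give the dual system: 5·y_carpentry + 5·y_lumber = 45 and 3·y_carpentry + 1·y_lumber = 11.
Solving: y_carpentry = 1, y_lumber = 8.
Reduced cost of cabinets: c₃ − yᵀa₃ = 25 − (1·3 + 8·3) = 25 − 27 = -2.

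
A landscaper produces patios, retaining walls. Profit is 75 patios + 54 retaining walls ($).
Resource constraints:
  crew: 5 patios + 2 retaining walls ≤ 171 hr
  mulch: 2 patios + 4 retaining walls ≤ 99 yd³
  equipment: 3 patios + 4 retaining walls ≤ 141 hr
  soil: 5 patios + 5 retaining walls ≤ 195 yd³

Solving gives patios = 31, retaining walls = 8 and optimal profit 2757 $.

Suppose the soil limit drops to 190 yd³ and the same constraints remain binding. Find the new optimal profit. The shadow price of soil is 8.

Δb = -5, so new z* = 2757 + (8)·(-5) = 2757 − 40 = 2717.

2717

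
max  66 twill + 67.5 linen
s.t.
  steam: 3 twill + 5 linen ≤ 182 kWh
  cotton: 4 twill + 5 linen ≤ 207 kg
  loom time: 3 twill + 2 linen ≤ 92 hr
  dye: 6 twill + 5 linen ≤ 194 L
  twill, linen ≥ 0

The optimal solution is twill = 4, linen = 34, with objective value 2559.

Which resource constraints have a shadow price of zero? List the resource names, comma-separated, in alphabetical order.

cotton, loom time

steam: 182/182 (binding)
cotton: 186/207 (slack 21)
loom time: 80/92 (slack 12)
dye: 194/194 (binding)
By complementary slackness, a constraint with positive slack has shadow price 0 → cotton, loom time.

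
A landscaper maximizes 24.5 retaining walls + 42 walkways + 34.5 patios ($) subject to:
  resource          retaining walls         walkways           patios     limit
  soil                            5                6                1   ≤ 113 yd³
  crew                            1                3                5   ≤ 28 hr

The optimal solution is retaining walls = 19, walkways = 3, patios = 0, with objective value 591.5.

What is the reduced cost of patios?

Check each constraint at x*: soil 113/113 (tight); crew 28/28 (tight).
Dual feasibility on the basic columns requires 5·y_soil + 1·y_crew = 24.5, 6·y_soil + 3·y_crew = 42.
This yields shadow prices y_soil = 3.5, y_crew = 7.
Reduced cost of patios: c₃ − yᵀa₃ = 34.5 − (3.5·1 + 7·5) = 34.5 − 38.5 = -4.

-4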